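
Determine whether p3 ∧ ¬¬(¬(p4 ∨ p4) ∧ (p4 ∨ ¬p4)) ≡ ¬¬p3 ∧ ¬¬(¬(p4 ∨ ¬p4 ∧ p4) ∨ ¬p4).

Yes

E1: p3 ∧ ¬¬(¬(p4 ∨ p4) ∧ (p4 ∨ ¬p4))
    = p3 ∧ ¬¬¬(p4 ∨ p4)   (complement / identity)
    = p3 ∧ ¬¬¬p4   (idempotence)
    = p3 ∧ ¬p4   (double negation)
E2: ¬¬p3 ∧ ¬¬(¬(p4 ∨ ¬p4 ∧ p4) ∨ ¬p4)
    = p3 ∧ ¬¬(¬(p4 ∨ ¬p4 ∧ p4) ∨ ¬p4)   (double negation)
    = p3 ∧ ¬¬(¬p4 ∨ ¬p4)   (complement / identity)
    = p3 ∧ ¬¬¬p4   (idempotence)
    = p3 ∧ ¬p4   (double negation)
Both reduce to p3 ∧ ¬p4, so they are equivalent.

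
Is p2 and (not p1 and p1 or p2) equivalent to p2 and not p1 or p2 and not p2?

E1: p2 and (not p1 and p1 or p2)
    = p2 and p2   [complement / identity]
    = p2   [idempotence]
E2: p2 and not p1 or p2 and not p2
    = p2 and not p1   [complement / identity]
These differ: at p1=1, p2=1, E1 = 1 but E2 = 0.

No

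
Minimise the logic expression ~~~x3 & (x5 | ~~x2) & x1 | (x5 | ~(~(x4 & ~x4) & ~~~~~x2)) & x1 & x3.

~~~x3 & (x5 | ~~x2) & x1 | (x5 | ~(~(x4 & ~x4) & ~~~~~x2)) & x1 & x3
= ~~~x3 & (x5 | ~~x2) & x1 | (x5 | x4 & ~x4 | ~~~~x2) & x1 & x3   (De Morgan)
= ~~~x3 & (x5 | ~~x2) & x1 | (x5 | x4 & ~x4 | ~~x2) & x1 & x3   (double negation)
= ~x3 & (x5 | ~~x2) & x1 | (x5 | x4 & ~x4 | ~~x2) & x1 & x3   (double negation)
= ~x3 & (x5 | ~~x2) & x1 | (x5 | ~~x2) & x1 & x3   (complement / identity)
= (x5 | ~~x2) & x1   (distribution)
= (x5 | x2) & x1   (double negation)

(x5 | x2) & x1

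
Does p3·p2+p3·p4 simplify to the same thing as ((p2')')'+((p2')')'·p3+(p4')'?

No

E1: p3·p2+p3·p4
    = p3·(p2+p4)   — distribution
E2: ((p2')')'+((p2')')'·p3+(p4')'
    = ((p2')')'+(p4')'   — absorption
    = p2'+(p4')'   — double negation
    = p2'+p4   — double negation
These differ: at p2=0, p3=0, p4=0, E1 = 0 but E2 = 1.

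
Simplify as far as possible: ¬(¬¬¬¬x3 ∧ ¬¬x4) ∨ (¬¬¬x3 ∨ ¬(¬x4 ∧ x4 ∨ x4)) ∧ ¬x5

¬x3 ∨ ¬x4

¬(¬¬¬¬x3 ∧ ¬¬x4) ∨ (¬¬¬x3 ∨ ¬(¬x4 ∧ x4 ∨ x4)) ∧ ¬x5
= ¬¬¬x3 ∨ ¬x4 ∨ (¬¬¬x3 ∨ ¬(¬x4 ∧ x4 ∨ x4)) ∧ ¬x5
= ¬¬¬x3 ∨ ¬x4 ∨ (¬¬¬x3 ∨ ¬x4) ∧ ¬x5
= ¬¬¬x3 ∨ ¬x4
= ¬x3 ∨ ¬x4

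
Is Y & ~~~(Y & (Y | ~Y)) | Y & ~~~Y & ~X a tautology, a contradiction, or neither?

contradiction

Y & ~~~(Y & (Y | ~Y)) | Y & ~~~Y & ~X
= Y & ~~~Y | Y & ~~~Y & ~X   [complement / identity]
= Y & ~~~Y   [absorption]
= Y & ~Y   [double negation]
= 0   [complement]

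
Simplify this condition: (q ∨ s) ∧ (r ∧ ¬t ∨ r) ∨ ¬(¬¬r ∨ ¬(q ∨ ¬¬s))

(q ∨ s) ∧ (r ∧ ¬t ∨ r) ∨ ¬(¬¬r ∨ ¬(q ∨ ¬¬s))
= (q ∨ s) ∧ r ∨ ¬(¬¬r ∨ ¬(q ∨ ¬¬s))   [absorption]
= (q ∨ s) ∧ r ∨ ¬r ∧ (q ∨ ¬¬s)   [De Morgan]
= (q ∨ s) ∧ r ∨ ¬r ∧ (q ∨ s)   [double negation]
= q ∨ s   [distribution]

q ∨ s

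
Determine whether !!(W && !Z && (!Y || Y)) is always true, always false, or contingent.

!!(W && !Z && (!Y || Y))
= W && !Z && (!Y || Y)   — double negation
= W && !Z   — complement / identity
This depends on W, Z, so it is not a constant.

contingent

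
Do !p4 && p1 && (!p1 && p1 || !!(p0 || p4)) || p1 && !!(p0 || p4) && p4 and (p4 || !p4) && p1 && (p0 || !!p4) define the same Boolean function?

E1: !p4 && p1 && (!p1 && p1 || !!(p0 || p4)) || p1 && !!(p0 || p4) && p4
    = !p4 && p1 && !!(p0 || p4) || p1 && !!(p0 || p4) && p4   — complement / identity
    = p1 && !!(p0 || p4)   — distribution
    = p1 && (p0 || p4)   — double negation
E2: (p4 || !p4) && p1 && (p0 || !!p4)
    = (p4 || !p4) && p1 && (p0 || p4)   — double negation
    = p1 && (p0 || p4)   — complement / identity
Both reduce to p1 && (p0 || p4), so they are equivalent.

Yes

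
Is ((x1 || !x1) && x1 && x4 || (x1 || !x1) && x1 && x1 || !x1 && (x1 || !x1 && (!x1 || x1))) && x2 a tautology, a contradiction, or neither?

neither

((x1 || !x1) && x1 && x4 || (x1 || !x1) && x1 && x1 || !x1 && (x1 || !x1 && (!x1 || x1))) && x2
= ((x1 || !x1) && x1 && x4 || (x1 || !x1) && x1 && x1 || !x1 && (x1 || !x1)) && x2   — complement / identity
= ((x1 || !x1) && x1 && x4 || (x1 || !x1) && x1 || !x1 && (x1 || !x1)) && x2   — idempotence
= ((x1 || !x1) && x1 || !x1 && (x1 || !x1)) && x2   — absorption
= (x1 || !x1) && x2   — distribution
= x2   — complement / identity
This depends on x2, so it is not a constant.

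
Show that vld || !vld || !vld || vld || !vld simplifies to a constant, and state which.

true

vld || !vld || !vld || vld || !vld
= vld || !vld || vld || !vld   [idempotence]
= vld || !vld   [idempotence]
= true   [complement]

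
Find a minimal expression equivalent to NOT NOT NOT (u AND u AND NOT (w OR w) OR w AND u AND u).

NOT u

NOT NOT NOT (u AND u AND NOT (w OR w) OR w AND u AND u)
= NOT NOT NOT (u AND u AND NOT w OR w AND u AND u)   [idempotence]
= NOT (u AND u AND NOT w OR w AND u AND u)   [double negation]
= NOT (u AND u)   [distribution]
= NOT u   [idempotence]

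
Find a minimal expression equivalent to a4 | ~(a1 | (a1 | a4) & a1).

a4 | ~(a1 | (a1 | a4) & a1)
= a4 | ~(a1 | a1)   [absorption]
= a4 | ~a1   [idempotence]

a4 | ~a1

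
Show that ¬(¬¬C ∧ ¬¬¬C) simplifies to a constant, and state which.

¬(¬¬C ∧ ¬¬¬C)
= ¬C ∨ ¬¬C
= ¬C ∨ C
= True

True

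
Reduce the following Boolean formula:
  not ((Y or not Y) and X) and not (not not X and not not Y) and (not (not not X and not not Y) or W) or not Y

not ((Y or not Y) and X) and not (not not X and not not Y) and (not (not not X and not not Y) or W) or not Y
= not ((Y or not Y) and X) and not (not not X and not not Y) or not Y   (absorption)
= not ((Y or not Y) and X) and (not X or not Y) or not Y   (De Morgan)
= not X and (not X or not Y) or not Y   (complement / identity)
= not X or not Y   (absorption)

not X or not Y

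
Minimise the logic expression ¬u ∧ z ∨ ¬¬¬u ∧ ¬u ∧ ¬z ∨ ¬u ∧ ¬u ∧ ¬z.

¬u

¬u ∧ z ∨ ¬¬¬u ∧ ¬u ∧ ¬z ∨ ¬u ∧ ¬u ∧ ¬z
= ¬u ∧ z ∨ ¬u ∧ ¬u ∧ ¬z ∨ ¬u ∧ ¬u ∧ ¬z   — double negation
= ¬u ∧ z ∨ ¬u ∧ ¬u ∧ ¬z   — idempotence
= ¬u ∧ z ∨ ¬u ∧ ¬z   — idempotence
= ¬u   — distribution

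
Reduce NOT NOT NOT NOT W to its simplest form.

NOT NOT NOT NOT W
= NOT NOT W   (double negation)
= W   (double negation)

W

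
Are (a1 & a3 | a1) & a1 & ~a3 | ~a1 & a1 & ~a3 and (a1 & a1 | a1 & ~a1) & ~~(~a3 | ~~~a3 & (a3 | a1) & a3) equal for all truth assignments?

Yes

E1: (a1 & a3 | a1) & a1 & ~a3 | ~a1 & a1 & ~a3
    = a1 & a1 & ~a3 | ~a1 & a1 & ~a3
    = a1 & ~a3
E2: (a1 & a1 | a1 & ~a1) & ~~(~a3 | ~~~a3 & (a3 | a1) & a3)
    = a1 & ~~(~a3 | ~~~a3 & (a3 | a1) & a3)
    = a1 & ~~(~a3 | ~~~a3 & a3)
    = a1 & ~~(~a3 | ~a3 & a3)
    = a1 & ~~~a3
    = a1 & ~a3
Both reduce to a1 & ~a3, so they are equivalent.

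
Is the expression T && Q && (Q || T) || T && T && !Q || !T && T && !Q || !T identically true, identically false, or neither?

T && Q && (Q || T) || T && T && !Q || !T && T && !Q || !T
= T && Q && (Q || T) || T && !Q || !T   (distribution)
= T && Q || T && !Q || !T   (absorption)
= T || !T   (distribution)
= true   (complement)

identically true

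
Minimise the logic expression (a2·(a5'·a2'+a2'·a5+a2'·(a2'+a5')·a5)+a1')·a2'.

(a2·(a5'·a2'+a2'·a5+a2'·(a2'+a5')·a5)+a1')·a2'
= (a2·(a5'·a2'+a2'·a5+a2'·a5)+a1')·a2'   — absorption
= (a2·(a5'·a2'+a2'·a5)+a1')·a2'   — idempotence
= (a2·a2'+a1')·a2'   — distribution
= a1'·a2'   — complement / identity

a1'·a2'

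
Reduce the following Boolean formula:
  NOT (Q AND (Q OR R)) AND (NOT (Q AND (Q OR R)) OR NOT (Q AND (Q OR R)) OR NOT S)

NOT (Q AND (Q OR R)) AND (NOT (Q AND (Q OR R)) OR NOT (Q AND (Q OR R)) OR NOT S)
= NOT (Q AND (Q OR R)) AND (NOT (Q AND (Q OR R)) OR NOT S)   (idempotence)
= NOT (Q AND (Q OR R))   (absorption)
= NOT Q   (absorption)

NOT Q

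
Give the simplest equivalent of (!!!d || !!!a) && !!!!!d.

!d

(!!!d || !!!a) && !!!!!d
= (!!!d || !!!a) && !!!d   [double negation]
= (!!!d || !a) && !!!d   [double negation]
= !!!d   [absorption]
= !d   [double negation]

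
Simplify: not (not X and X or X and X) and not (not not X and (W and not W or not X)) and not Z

not X and not Z

not (not X and X or X and X) and not (not not X and (W and not W or not X)) and not Z
= not (not X and X or X and X) and not (not not X and not X) and not Z   — complement / identity
= not (not X and X or X and X) and (not X or X) and not Z   — De Morgan
= not (not X and X or X and X) and not Z   — complement / identity
= not X and not Z   — distribution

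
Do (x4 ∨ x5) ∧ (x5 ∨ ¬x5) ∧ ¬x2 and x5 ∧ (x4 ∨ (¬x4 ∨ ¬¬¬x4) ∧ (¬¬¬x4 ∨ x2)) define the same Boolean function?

E1: (x4 ∨ x5) ∧ (x5 ∨ ¬x5) ∧ ¬x2
    = (x4 ∨ x5) ∧ ¬x2   — complement / identity
E2: x5 ∧ (x4 ∨ (¬x4 ∨ ¬¬¬x4) ∧ (¬¬¬x4 ∨ x2))
    = x5 ∧ (x4 ∨ ¬¬¬x4 ∨ ¬x4 ∧ x2)   — distribution
    = x5 ∧ (x4 ∨ ¬x4 ∨ ¬x4 ∧ x2)   — double negation
    = x5 ∧ (x4 ∨ ¬x4)   — absorption
    = x5   — complement / identity
These differ: at x2=0, x4=1, x5=0, E1 = 1 but E2 = 0.

No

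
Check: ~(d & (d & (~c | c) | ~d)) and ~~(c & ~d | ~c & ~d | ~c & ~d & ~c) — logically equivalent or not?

Yes

E1: ~(d & (d & (~c | c) | ~d))
    = ~(d & (d | ~d))
    = ~d
E2: ~~(c & ~d | ~c & ~d | ~c & ~d & ~c)
    = ~~(c & ~d | ~c & ~d)
    = ~~~d
    = ~d
Both reduce to ~d, so they are equivalent.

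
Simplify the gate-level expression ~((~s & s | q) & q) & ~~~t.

~((~s & s | q) & q) & ~~~t
= ~((~s & s | q) & q) & ~t   (double negation)
= ~(q & q) & ~t   (complement / identity)
= ~q & ~t   (idempotence)

~q & ~t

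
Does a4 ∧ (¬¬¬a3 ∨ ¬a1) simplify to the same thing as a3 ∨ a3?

No

E1: a4 ∧ (¬¬¬a3 ∨ ¬a1)
    = a4 ∧ (¬a3 ∨ ¬a1)
E2: a3 ∨ a3
    = a3
These differ: at a1=0, a3=0, a4=1, E1 = 1 but E2 = 0.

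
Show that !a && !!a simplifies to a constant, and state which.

!a && !!a
= !a && a   (double negation)
= false   (complement)

false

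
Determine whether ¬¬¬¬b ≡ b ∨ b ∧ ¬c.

E1: ¬¬¬¬b
    = ¬¬b   (double negation)
    = b   (double negation)
E2: b ∨ b ∧ ¬c
    = b   (absorption)
Both reduce to b, so they are equivalent.

Yes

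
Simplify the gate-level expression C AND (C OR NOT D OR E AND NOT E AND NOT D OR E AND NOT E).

C AND (C OR NOT D OR E AND NOT E AND NOT D OR E AND NOT E)
= C AND (C OR NOT D OR E AND NOT E)   (absorption)
= C AND (C OR NOT D)   (complement / identity)
= C   (absorption)

C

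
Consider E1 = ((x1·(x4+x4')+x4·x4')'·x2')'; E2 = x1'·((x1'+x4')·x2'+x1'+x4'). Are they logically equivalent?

E1: ((x1·(x4+x4')+x4·x4')'·x2')'
    = ((x1·(x4+x4'))'·x2')'   [complement / identity]
    = (x1'·x2')'   [complement / identity]
    = x1+x2   [De Morgan]
E2: x1'·((x1'+x4')·x2'+x1'+x4')
    = x1'·(x1'+x4')   [absorption]
    = x1'   [absorption]
These differ: at x1=1, x2=1, x4=1, E1 = 1 but E2 = 0.

No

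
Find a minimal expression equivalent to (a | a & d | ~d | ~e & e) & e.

(a | a & d | ~d | ~e & e) & e
= (a | a & d | ~d) & e   (complement / identity)
= (a | ~d) & e   (absorption)

(a | ~d) & e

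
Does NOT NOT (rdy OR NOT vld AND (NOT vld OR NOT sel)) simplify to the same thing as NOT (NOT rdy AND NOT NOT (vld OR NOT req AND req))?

E1: NOT NOT (rdy OR NOT vld AND (NOT vld OR NOT sel))
    = rdy OR NOT vld AND (NOT vld OR NOT sel)   [double negation]
    = rdy OR NOT vld   [absorption]
E2: NOT (NOT rdy AND NOT NOT (vld OR NOT req AND req))
    = NOT (NOT rdy AND NOT NOT vld)   [complement / identity]
    = rdy OR NOT vld   [De Morgan]
Both reduce to rdy OR NOT vld, so they are equivalent.

Yes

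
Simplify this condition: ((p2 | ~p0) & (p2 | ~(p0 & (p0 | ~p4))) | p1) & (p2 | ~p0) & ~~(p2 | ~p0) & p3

((p2 | ~p0) & (p2 | ~(p0 & (p0 | ~p4))) | p1) & (p2 | ~p0) & ~~(p2 | ~p0) & p3
= ((p2 | ~p0) & (p2 | ~(p0 & (p0 | ~p4))) | p1) & (p2 | ~p0) & (p2 | ~p0) & p3   [double negation]
= ((p2 | ~p0) & (p2 | ~p0) | p1) & (p2 | ~p0) & (p2 | ~p0) & p3   [absorption]
= (p2 | ~p0) & (p2 | ~p0) & p3   [absorption]
= (p2 | ~p0) & p3   [idempotence]

(p2 | ~p0) & p3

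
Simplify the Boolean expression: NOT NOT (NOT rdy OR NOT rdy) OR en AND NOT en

NOT rdy

NOT NOT (NOT rdy OR NOT rdy) OR en AND NOT en
= NOT NOT (NOT rdy OR NOT rdy)   — complement / identity
= NOT NOT NOT rdy   — idempotence
= NOT rdy   — double negation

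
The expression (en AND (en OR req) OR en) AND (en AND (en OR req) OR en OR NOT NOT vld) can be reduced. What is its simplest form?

(en AND (en OR req) OR en) AND (en AND (en OR req) OR en OR NOT NOT vld)
= (en AND (en OR req) OR en) AND (en AND (en OR req) OR en OR vld)   (double negation)
= en AND (en OR req) OR en   (absorption)
= en OR en   (absorption)
= en   (idempotence)

en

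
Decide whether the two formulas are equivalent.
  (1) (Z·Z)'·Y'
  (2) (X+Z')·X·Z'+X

E1: (Z·Z)'·Y'
    = Z'·Y'   (idempotence)
E2: (X+Z')·X·Z'+X
    = X·Z'+X   (absorption)
    = X   (absorption)
These differ: at X=1, Y=0, Z=1, E1 = 0 but E2 = 1.

No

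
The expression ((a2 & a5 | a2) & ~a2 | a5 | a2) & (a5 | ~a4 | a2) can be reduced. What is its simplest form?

((a2 & a5 | a2) & ~a2 | a5 | a2) & (a5 | ~a4 | a2)
= a2 | ((a2 & a5 | a2) & ~a2 | a5) & (a5 | ~a4)   [distribution]
= a2 | (a2 & ~a2 | a5) & (a5 | ~a4)   [absorption]
= a2 | a5 & (a5 | ~a4)   [complement / identity]
= a2 | a5   [absorption]

a2 | a5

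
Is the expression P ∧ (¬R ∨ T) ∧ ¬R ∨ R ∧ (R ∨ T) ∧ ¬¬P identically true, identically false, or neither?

P ∧ (¬R ∨ T) ∧ ¬R ∨ R ∧ (R ∨ T) ∧ ¬¬P
= P ∧ (¬R ∨ T) ∧ ¬R ∨ R ∧ (R ∨ T) ∧ P   [double negation]
= P ∧ (¬R ∨ T) ∧ ¬R ∨ R ∧ P   [absorption]
= P ∧ ¬R ∨ R ∧ P   [absorption]
= P   [distribution]
This depends on P, so it is not a constant.

neither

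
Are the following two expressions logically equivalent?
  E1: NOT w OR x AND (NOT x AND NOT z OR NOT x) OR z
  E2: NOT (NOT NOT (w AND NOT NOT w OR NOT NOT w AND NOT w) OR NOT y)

No

E1: NOT w OR x AND (NOT x AND NOT z OR NOT x) OR z
    = NOT w OR x AND NOT x OR z
    = NOT w OR z
E2: NOT (NOT NOT (w AND NOT NOT w OR NOT NOT w AND NOT w) OR NOT y)
    = NOT (w AND NOT NOT w OR NOT NOT w AND NOT w OR NOT y)
    = NOT (NOT NOT w OR NOT y)
    = NOT w AND y
These differ: at w=0, x=0, y=0, z=1, E1 = 1 but E2 = 0.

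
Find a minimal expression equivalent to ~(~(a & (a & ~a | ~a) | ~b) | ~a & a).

~b

~(~(a & (a & ~a | ~a) | ~b) | ~a & a)
= ~~(a & (a & ~a | ~a) | ~b)   [complement / identity]
= ~~(a & ~a | ~b)   [complement / identity]
= a & ~a | ~b   [double negation]
= ~b   [complement / identity]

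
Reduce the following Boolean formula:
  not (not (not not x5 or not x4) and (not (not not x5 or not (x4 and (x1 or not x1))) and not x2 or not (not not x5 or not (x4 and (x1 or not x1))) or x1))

not (not (not not x5 or not x4) and (not (not not x5 or not (x4 and (x1 or not x1))) and not x2 or not (not not x5 or not (x4 and (x1 or not x1))) or x1))
= not (not (not not x5 or not x4) and (not (not not x5 or not (x4 and (x1 or not x1))) or x1))   [absorption]
= not (not (not not x5 or not x4) and (not (not not x5 or not x4) or x1))   [complement / identity]
= not not (not not x5 or not x4)   [absorption]
= not not (x5 or not x4)   [double negation]
= x5 or not x4   [double negation]

x5 or not x4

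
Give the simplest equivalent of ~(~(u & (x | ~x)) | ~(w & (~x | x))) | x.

~(~(u & (x | ~x)) | ~(w & (~x | x))) | x
= u & (x | ~x) & w & (~x | x) | x   — De Morgan
= u & (x | ~x) & w | x   — complement / identity
= u & w | x   — complement / identity

u & w | x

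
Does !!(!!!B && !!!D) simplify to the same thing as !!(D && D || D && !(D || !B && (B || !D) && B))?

E1: !!(!!!B && !!!D)
    = !(!!B || !!D)
    = !B && !D
E2: !!(D && D || D && !(D || !B && (B || !D) && B))
    = !!(D && D || D && !(D || !B && B))
    = D && D || D && !(D || !B && B)
    = D && D || D && !D
    = D
These differ: at B=0, D=1, E1 = 0 but E2 = 1.

No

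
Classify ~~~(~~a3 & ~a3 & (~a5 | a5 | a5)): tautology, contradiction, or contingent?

~~~(~~a3 & ~a3 & (~a5 | a5 | a5))
= ~~~(~~a3 & ~a3 & (~a5 | a5))   — idempotence
= ~~~(~~a3 & ~a3)   — complement / identity
= ~~(~a3 | a3)   — De Morgan
= ~a3 | a3   — double negation
= 1   — complement

tautology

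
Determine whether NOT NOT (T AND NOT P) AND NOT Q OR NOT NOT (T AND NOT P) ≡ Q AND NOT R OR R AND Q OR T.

E1: NOT NOT (T AND NOT P) AND NOT Q OR NOT NOT (T AND NOT P)
    = NOT NOT (T AND NOT P)   [absorption]
    = T AND NOT P   [double negation]
E2: Q AND NOT R OR R AND Q OR T
    = Q OR T   [distribution]
These differ: at P=1, Q=1, R=0, T=1, E1 = 0 but E2 = 1.

No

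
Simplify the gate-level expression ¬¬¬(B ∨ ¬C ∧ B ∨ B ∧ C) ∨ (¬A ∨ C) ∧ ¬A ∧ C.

¬B ∨ ¬A ∧ C

¬¬¬(B ∨ ¬C ∧ B ∨ B ∧ C) ∨ (¬A ∨ C) ∧ ¬A ∧ C
= ¬¬¬(B ∨ B) ∨ (¬A ∨ C) ∧ ¬A ∧ C   (distribution)
= ¬(B ∨ B) ∨ (¬A ∨ C) ∧ ¬A ∧ C   (double negation)
= ¬(B ∨ B) ∨ ¬A ∧ C   (absorption)
= ¬B ∨ ¬A ∧ C   (idempotence)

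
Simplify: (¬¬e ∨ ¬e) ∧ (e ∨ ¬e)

True

(¬¬e ∨ ¬e) ∧ (e ∨ ¬e)
= (e ∨ ¬e) ∧ (e ∨ ¬e)   [double negation]
= e ∨ ¬e   [idempotence]
= True   [complement]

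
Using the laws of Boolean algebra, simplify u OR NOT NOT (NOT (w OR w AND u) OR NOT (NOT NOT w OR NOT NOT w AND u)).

u OR NOT w

u OR NOT NOT (NOT (w OR w AND u) OR NOT (NOT NOT w OR NOT NOT w AND u))
= u OR NOT NOT (NOT (w OR w AND u) OR NOT NOT NOT w)
= u OR NOT (w OR w AND u) OR NOT NOT NOT w
= u OR NOT (w OR w AND u) OR NOT w
= u OR NOT w OR NOT w
= u OR NOT w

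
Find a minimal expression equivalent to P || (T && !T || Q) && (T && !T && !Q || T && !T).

P || (T && !T || Q) && (T && !T && !Q || T && !T)
= P || (T && !T || Q) && T && !T   — absorption
= P || T && !T   — absorption
= P   — complement / identity

P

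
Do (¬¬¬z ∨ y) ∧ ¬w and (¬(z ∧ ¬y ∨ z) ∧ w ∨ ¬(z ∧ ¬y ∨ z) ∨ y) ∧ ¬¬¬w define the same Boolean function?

Yes

E1: (¬¬¬z ∨ y) ∧ ¬w
    = (¬z ∨ y) ∧ ¬w   [double negation]
E2: (¬(z ∧ ¬y ∨ z) ∧ w ∨ ¬(z ∧ ¬y ∨ z) ∨ y) ∧ ¬¬¬w
    = (¬(z ∧ ¬y ∨ z) ∨ y) ∧ ¬¬¬w   [absorption]
    = (¬(z ∧ ¬y ∨ z) ∨ y) ∧ ¬w   [double negation]
    = (¬z ∨ y) ∧ ¬w   [absorption]
Both reduce to (¬z ∨ y) ∧ ¬w, so they are equivalent.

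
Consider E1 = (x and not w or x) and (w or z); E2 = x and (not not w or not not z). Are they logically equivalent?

Yes

E1: (x and not w or x) and (w or z)
    = x and (w or z)
E2: x and (not not w or not not z)
    = x and (w or not not z)
    = x and (w or z)
Both reduce to x and (w or z), so they are equivalent.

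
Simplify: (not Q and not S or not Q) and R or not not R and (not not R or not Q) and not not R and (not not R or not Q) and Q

(not Q and not S or not Q) and R or not not R and (not not R or not Q) and not not R and (not not R or not Q) and Q
= (not Q and not S or not Q) and R or not not R and (not not R or not Q) and Q   — idempotence
= (not Q and not S or not Q) and R or not not R and Q   — absorption
= not Q and R or not not R and Q   — absorption
= not Q and R or R and Q   — double negation
= R   — distribution

R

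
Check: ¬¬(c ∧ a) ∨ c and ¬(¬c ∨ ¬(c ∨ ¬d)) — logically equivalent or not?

E1: ¬¬(c ∧ a) ∨ c
    = c ∧ a ∨ c   — double negation
    = c   — absorption
E2: ¬(¬c ∨ ¬(c ∨ ¬d))
    = c ∧ (c ∨ ¬d)   — De Morgan
    = c   — absorption
Both reduce to c, so they are equivalent.

Yes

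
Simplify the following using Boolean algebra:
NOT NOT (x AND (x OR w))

NOT NOT (x AND (x OR w))
= NOT NOT x
= x

x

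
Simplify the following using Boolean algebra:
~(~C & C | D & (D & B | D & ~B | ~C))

~(~C & C | D & (D & B | D & ~B | ~C))
= ~(~C & C | D & (D | ~C))   — distribution
= ~(~C & C | D)   — absorption
= ~D   — complement / identity

~D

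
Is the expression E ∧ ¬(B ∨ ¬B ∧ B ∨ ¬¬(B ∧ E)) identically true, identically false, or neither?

E ∧ ¬(B ∨ ¬B ∧ B ∨ ¬¬(B ∧ E))
= E ∧ ¬(B ∨ ¬¬(B ∧ E))   [complement / identity]
= E ∧ ¬(B ∨ B ∧ E)   [double negation]
= E ∧ ¬B   [absorption]
This depends on B, E, so it is not a constant.

neither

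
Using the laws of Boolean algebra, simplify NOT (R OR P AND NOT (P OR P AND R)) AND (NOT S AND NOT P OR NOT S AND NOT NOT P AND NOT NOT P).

NOT (R OR P AND NOT (P OR P AND R)) AND (NOT S AND NOT P OR NOT S AND NOT NOT P AND NOT NOT P)
= NOT (R OR P AND NOT (P OR P AND R)) AND (NOT S AND NOT P OR NOT S AND NOT NOT P)   [idempotence]
= NOT (R OR P AND NOT (P OR P AND R)) AND NOT S AND (NOT P OR NOT NOT P)   [distribution]
= NOT (R OR P AND NOT (P OR P AND R)) AND NOT S AND (NOT P OR P)   [double negation]
= NOT (R OR P AND NOT P) AND NOT S AND (NOT P OR P)   [absorption]
= NOT (R OR P AND NOT P) AND NOT S   [complement / identity]
= NOT R AND NOT S   [complement / identity]

NOT R AND NOT S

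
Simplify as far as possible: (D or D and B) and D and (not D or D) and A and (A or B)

D and A

(D or D and B) and D and (not D or D) and A and (A or B)
= D and D and (not D or D) and A and (A or B)   (absorption)
= D and (not D or D) and A and (A or B)   (idempotence)
= D and A and (A or B)   (complement / identity)
= D and A   (absorption)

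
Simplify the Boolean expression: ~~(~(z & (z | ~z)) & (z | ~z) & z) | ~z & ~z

~z

~~(~(z & (z | ~z)) & (z | ~z) & z) | ~z & ~z
= ~~(~(z & (z | ~z)) & z) | ~z & ~z   (complement / identity)
= ~(z & (z | ~z)) & z | ~z & ~z   (double negation)
= ~z & z | ~z & ~z   (complement / identity)
= ~z   (distribution)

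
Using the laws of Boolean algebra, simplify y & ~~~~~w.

y & ~~~~~w
= y & ~~~w
= y & ~w

y & ~w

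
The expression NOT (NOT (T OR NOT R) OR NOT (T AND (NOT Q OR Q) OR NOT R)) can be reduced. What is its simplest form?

T OR NOT R

NOT (NOT (T OR NOT R) OR NOT (T AND (NOT Q OR Q) OR NOT R))
= NOT (NOT (T OR NOT R) OR NOT (T OR NOT R))   (complement / identity)
= (T OR NOT R) AND (T OR NOT R)   (De Morgan)
= T OR NOT R   (idempotence)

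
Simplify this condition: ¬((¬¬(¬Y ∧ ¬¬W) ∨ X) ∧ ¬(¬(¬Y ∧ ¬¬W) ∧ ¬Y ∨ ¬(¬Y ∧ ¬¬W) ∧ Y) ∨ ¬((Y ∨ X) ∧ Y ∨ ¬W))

Y ∨ ¬W

¬((¬¬(¬Y ∧ ¬¬W) ∨ X) ∧ ¬(¬(¬Y ∧ ¬¬W) ∧ ¬Y ∨ ¬(¬Y ∧ ¬¬W) ∧ Y) ∨ ¬((Y ∨ X) ∧ Y ∨ ¬W))
= ¬((¬¬(¬Y ∧ ¬¬W) ∨ X) ∧ ¬¬(¬Y ∧ ¬¬W) ∨ ¬((Y ∨ X) ∧ Y ∨ ¬W))   — distribution
= ¬((¬¬(¬Y ∧ ¬¬W) ∨ X) ∧ ¬¬(¬Y ∧ ¬¬W) ∨ ¬(Y ∨ ¬W))   — absorption
= ¬(¬¬(¬Y ∧ ¬¬W) ∨ ¬(Y ∨ ¬W))   — absorption
= ¬(¬(Y ∨ ¬W) ∨ ¬(Y ∨ ¬W))   — De Morgan
= (Y ∨ ¬W) ∧ (Y ∨ ¬W)   — De Morgan
= Y ∨ ¬W   — idempotence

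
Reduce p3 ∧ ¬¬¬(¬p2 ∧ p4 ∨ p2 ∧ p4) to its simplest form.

p3 ∧ ¬p4

p3 ∧ ¬¬¬(¬p2 ∧ p4 ∨ p2 ∧ p4)
= p3 ∧ ¬(¬p2 ∧ p4 ∨ p2 ∧ p4)   — double negation
= p3 ∧ ¬p4   — distribution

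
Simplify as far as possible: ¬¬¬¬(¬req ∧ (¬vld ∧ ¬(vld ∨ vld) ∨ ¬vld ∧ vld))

¬¬¬¬(¬req ∧ (¬vld ∧ ¬(vld ∨ vld) ∨ ¬vld ∧ vld))
= ¬¬(¬req ∧ (¬vld ∧ ¬(vld ∨ vld) ∨ ¬vld ∧ vld))
= ¬¬(¬req ∧ (¬vld ∧ ¬vld ∨ ¬vld ∧ vld))
= ¬req ∧ (¬vld ∧ ¬vld ∨ ¬vld ∧ vld)
= ¬req ∧ ¬vld

¬req ∧ ¬vld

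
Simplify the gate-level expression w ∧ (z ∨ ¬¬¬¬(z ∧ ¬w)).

w ∧ z

w ∧ (z ∨ ¬¬¬¬(z ∧ ¬w))
= w ∧ (z ∨ ¬¬(z ∧ ¬w))   — double negation
= w ∧ (z ∨ z ∧ ¬w)   — double negation
= w ∧ z   — absorption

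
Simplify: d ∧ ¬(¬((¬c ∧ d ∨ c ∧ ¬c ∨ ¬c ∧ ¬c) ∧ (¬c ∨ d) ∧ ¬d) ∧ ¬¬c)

d ∧ ¬c

d ∧ ¬(¬((¬c ∧ d ∨ c ∧ ¬c ∨ ¬c ∧ ¬c) ∧ (¬c ∨ d) ∧ ¬d) ∧ ¬¬c)
= d ∧ ¬(¬((¬c ∧ d ∨ ¬c) ∧ (¬c ∨ d) ∧ ¬d) ∧ ¬¬c)   (distribution)
= d ∧ ¬(¬(¬c ∧ (¬c ∨ d) ∧ ¬d) ∧ ¬¬c)   (absorption)
= d ∧ (¬c ∧ (¬c ∨ d) ∧ ¬d ∨ ¬c)   (De Morgan)
= d ∧ (¬c ∧ ¬d ∨ ¬c)   (absorption)
= d ∧ ¬c   (absorption)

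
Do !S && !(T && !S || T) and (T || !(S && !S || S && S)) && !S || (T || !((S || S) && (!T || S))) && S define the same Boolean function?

E1: !S && !(T && !S || T)
    = !S && !T   (absorption)
E2: (T || !(S && !S || S && S)) && !S || (T || !((S || S) && (!T || S))) && S
    = (T || !S) && !S || (T || !((S || S) && (!T || S))) && S   (distribution)
    = (T || !S) && !S || (T || !(S || S && !T)) && S   (distribution)
    = (T || !S) && !S || (T || !S) && S   (absorption)
    = T || !S   (distribution)
These differ: at S=0, T=1, E1 = 0 but E2 = 1.

No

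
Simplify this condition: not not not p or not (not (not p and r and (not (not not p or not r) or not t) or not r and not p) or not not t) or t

not not not p or not (not (not p and r and (not (not not p or not r) or not t) or not r and not p) or not not t) or t
= not p or not (not (not p and r and (not (not not p or not r) or not t) or not r and not p) or not not t) or t   (double negation)
= not p or not (not (not p and r and (not p and r or not t) or not r and not p) or not not t) or t   (De Morgan)
= not p or not (not (not p and r or not r and not p) or not not t) or t   (absorption)
= not p or not (not not p or not not t) or t   (distribution)
= not p or not p and not t or t   (De Morgan)
= not p or t   (absorption)

not p or t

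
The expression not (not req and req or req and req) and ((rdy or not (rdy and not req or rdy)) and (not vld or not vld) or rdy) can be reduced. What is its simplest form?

not req and (not vld or rdy)

not (not req and req or req and req) and ((rdy or not (rdy and not req or rdy)) and (not vld or not vld) or rdy)
= not (not req and req or req and req) and ((rdy or not (rdy and not req or rdy)) and not vld or rdy)
= not (not req and req or req and req) and ((rdy or not rdy) and not vld or rdy)
= not (not req and req or req and req) and (not vld or rdy)
= not req and (not vld or rdy)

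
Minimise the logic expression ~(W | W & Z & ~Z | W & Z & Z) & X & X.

~(W | W & Z & ~Z | W & Z & Z) & X & X
= ~(W | W & Z) & X & X   [distribution]
= ~(W | W & Z) & X   [idempotence]
= ~W & X   [absorption]

~W & X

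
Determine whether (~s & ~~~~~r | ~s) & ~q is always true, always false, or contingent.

contingent

(~s & ~~~~~r | ~s) & ~q
= (~s & ~~~r | ~s) & ~q   (double negation)
= (~s & ~r | ~s) & ~q   (double negation)
= ~s & ~q   (absorption)
This depends on q, s, so it is not a constant.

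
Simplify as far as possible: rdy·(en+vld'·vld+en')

rdy·(en+vld'·vld+en')
= rdy·(en+en')   (complement / identity)
= rdy   (complement / identity)

rdy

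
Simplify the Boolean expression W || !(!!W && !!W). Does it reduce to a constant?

true

W || !(!!W && !!W)
= W || !!!W   — idempotence
= W || !W   — double negation
= true   — complement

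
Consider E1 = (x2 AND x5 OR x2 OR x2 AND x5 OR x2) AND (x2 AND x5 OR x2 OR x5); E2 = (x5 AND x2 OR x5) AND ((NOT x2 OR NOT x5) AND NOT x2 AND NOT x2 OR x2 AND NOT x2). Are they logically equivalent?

No

E1: (x2 AND x5 OR x2 OR x2 AND x5 OR x2) AND (x2 AND x5 OR x2 OR x5)
    = x2 AND x5 OR x2 OR (x2 AND x5 OR x2) AND x5   (distribution)
    = x2 AND x5 OR x2   (absorption)
    = x2   (absorption)
E2: (x5 AND x2 OR x5) AND ((NOT x2 OR NOT x5) AND NOT x2 AND NOT x2 OR x2 AND NOT x2)
    = (x5 AND x2 OR x5) AND (NOT x2 AND NOT x2 OR x2 AND NOT x2)   (absorption)
    = (x5 AND x2 OR x5) AND NOT x2   (distribution)
    = x5 AND NOT x2   (absorption)
These differ: at x2=1, x5=1, E1 = 1 but E2 = 0.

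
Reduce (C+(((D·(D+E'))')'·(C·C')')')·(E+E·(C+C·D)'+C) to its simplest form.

(C+(((D·(D+E'))')'·(C·C')')')·(E+E·(C+C·D)'+C)
= (C+(D·(D+E'))'+C·C')·(E+E·(C+C·D)'+C)
= (C+(D·(D+E'))')·(E+E·(C+C·D)'+C)
= (D·(D+E'))'·(E+E·(C+C·D)')+C
= D'·(E+E·(C+C·D)')+C
= D'·(E+E·C')+C
= D'·E+C

D'·E+C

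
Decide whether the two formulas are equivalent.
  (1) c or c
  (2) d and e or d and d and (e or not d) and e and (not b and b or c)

E1: c or c
    = c
E2: d and e or d and d and (e or not d) and e and (not b and b or c)
    = d and e or d and d and e and (not b and b or c)
    = d and e or d and e and (not b and b or c)
    = d and e or d and e and c
    = d and e
These differ: at b=0, c=1, d=1, e=0, E1 = 1 but E2 = 0.

No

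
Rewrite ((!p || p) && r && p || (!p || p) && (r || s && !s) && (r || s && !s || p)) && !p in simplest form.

((!p || p) && r && p || (!p || p) && (r || s && !s) && (r || s && !s || p)) && !p
= ((!p || p) && r && p || (!p || p) && (r || s && !s)) && !p
= ((!p || p) && r && p || (!p || p) && r) && !p
= (r && p || r) && (!p || p) && !p
= r && (!p || p) && !p
= r && !p

r && !p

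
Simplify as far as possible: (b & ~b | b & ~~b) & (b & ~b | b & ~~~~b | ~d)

(b & ~b | b & ~~b) & (b & ~b | b & ~~~~b | ~d)
= (b & ~b | b & ~~b) & (b & ~b | b & ~~b | ~d)   (double negation)
= b & ~b | b & ~~b   (absorption)
= b & ~b | b & b   (double negation)
= b   (distribution)

b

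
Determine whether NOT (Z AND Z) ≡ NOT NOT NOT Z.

E1: NOT (Z AND Z)
    = NOT Z   — idempotence
E2: NOT NOT NOT Z
    = NOT Z   — double negation
Both reduce to NOT Z, so they are equivalent.

Yes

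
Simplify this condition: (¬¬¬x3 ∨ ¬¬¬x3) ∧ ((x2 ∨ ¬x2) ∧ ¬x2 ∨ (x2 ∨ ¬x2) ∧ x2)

¬x3

(¬¬¬x3 ∨ ¬¬¬x3) ∧ ((x2 ∨ ¬x2) ∧ ¬x2 ∨ (x2 ∨ ¬x2) ∧ x2)
= (¬¬¬x3 ∨ ¬¬¬x3) ∧ (x2 ∨ ¬x2)   [distribution]
= ¬¬¬x3 ∨ ¬¬¬x3   [complement / identity]
= ¬¬¬x3   [idempotence]
= ¬x3   [double negation]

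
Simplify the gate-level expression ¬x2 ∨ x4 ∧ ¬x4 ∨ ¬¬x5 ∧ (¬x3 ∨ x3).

¬x2 ∨ x4 ∧ ¬x4 ∨ ¬¬x5 ∧ (¬x3 ∨ x3)
= ¬x2 ∨ x4 ∧ ¬x4 ∨ x5 ∧ (¬x3 ∨ x3)   — double negation
= ¬x2 ∨ x5 ∧ (¬x3 ∨ x3)   — complement / identity
= ¬x2 ∨ x5   — complement / identity

¬x2 ∨ x5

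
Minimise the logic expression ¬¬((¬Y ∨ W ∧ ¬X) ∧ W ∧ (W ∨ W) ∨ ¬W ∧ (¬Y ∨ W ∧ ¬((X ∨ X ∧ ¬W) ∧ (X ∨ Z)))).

¬¬((¬Y ∨ W ∧ ¬X) ∧ W ∧ (W ∨ W) ∨ ¬W ∧ (¬Y ∨ W ∧ ¬((X ∨ X ∧ ¬W) ∧ (X ∨ Z))))
= ¬¬((¬Y ∨ W ∧ ¬X) ∧ W ∧ (W ∨ W) ∨ ¬W ∧ (¬Y ∨ W ∧ ¬(X ∧ (X ∨ Z))))   — absorption
= ¬¬((¬Y ∨ W ∧ ¬X) ∧ W ∧ W ∨ ¬W ∧ (¬Y ∨ W ∧ ¬(X ∧ (X ∨ Z))))   — idempotence
= ¬¬((¬Y ∨ W ∧ ¬X) ∧ W ∧ W ∨ ¬W ∧ (¬Y ∨ W ∧ ¬X))   — absorption
= ¬¬((¬Y ∨ W ∧ ¬X) ∧ W ∨ ¬W ∧ (¬Y ∨ W ∧ ¬X))   — idempotence
= (¬Y ∨ W ∧ ¬X) ∧ W ∨ ¬W ∧ (¬Y ∨ W ∧ ¬X)   — double negation
= ¬Y ∨ W ∧ ¬X   — distribution

¬Y ∨ W ∧ ¬X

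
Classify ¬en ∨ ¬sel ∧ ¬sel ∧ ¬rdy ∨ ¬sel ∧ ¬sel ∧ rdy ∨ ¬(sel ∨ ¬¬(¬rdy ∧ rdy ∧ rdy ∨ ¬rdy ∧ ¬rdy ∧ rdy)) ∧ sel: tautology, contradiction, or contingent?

¬en ∨ ¬sel ∧ ¬sel ∧ ¬rdy ∨ ¬sel ∧ ¬sel ∧ rdy ∨ ¬(sel ∨ ¬¬(¬rdy ∧ rdy ∧ rdy ∨ ¬rdy ∧ ¬rdy ∧ rdy)) ∧ sel
= ¬en ∨ ¬sel ∧ ¬sel ∧ ¬rdy ∨ ¬sel ∧ ¬sel ∧ rdy ∨ ¬(sel ∨ ¬rdy ∧ rdy ∧ rdy ∨ ¬rdy ∧ ¬rdy ∧ rdy) ∧ sel   — double negation
= ¬en ∨ ¬sel ∧ ¬sel ∧ ¬rdy ∨ ¬sel ∧ ¬sel ∧ rdy ∨ ¬(sel ∨ ¬rdy ∧ rdy) ∧ sel   — distribution
= ¬en ∨ ¬sel ∧ ¬sel ∧ ¬rdy ∨ ¬sel ∧ ¬sel ∧ rdy ∨ ¬sel ∧ sel   — complement / identity
= ¬en ∨ ¬sel ∧ ¬sel ∨ ¬sel ∧ sel   — distribution
= ¬en ∨ ¬sel   — distribution
This depends on en, sel, so it is not a constant.

contingent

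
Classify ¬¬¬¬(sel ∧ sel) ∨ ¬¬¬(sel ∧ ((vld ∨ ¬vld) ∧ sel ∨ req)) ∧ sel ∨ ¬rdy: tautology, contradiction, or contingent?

¬¬¬¬(sel ∧ sel) ∨ ¬¬¬(sel ∧ ((vld ∨ ¬vld) ∧ sel ∨ req)) ∧ sel ∨ ¬rdy
= ¬¬¬¬(sel ∧ sel) ∨ ¬¬¬(sel ∧ (sel ∨ req)) ∧ sel ∨ ¬rdy   [complement / identity]
= ¬¬¬¬(sel ∧ sel) ∨ ¬(sel ∧ (sel ∨ req)) ∧ sel ∨ ¬rdy   [double negation]
= ¬¬(sel ∧ sel) ∨ ¬(sel ∧ (sel ∨ req)) ∧ sel ∨ ¬rdy   [double negation]
= sel ∧ sel ∨ ¬(sel ∧ (sel ∨ req)) ∧ sel ∨ ¬rdy   [double negation]
= sel ∧ sel ∨ ¬sel ∧ sel ∨ ¬rdy   [absorption]
= sel ∨ ¬rdy   [distribution]
This depends on rdy, sel, so it is not a constant.

contingent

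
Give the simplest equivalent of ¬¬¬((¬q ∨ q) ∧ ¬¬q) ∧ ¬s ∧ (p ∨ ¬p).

¬¬¬((¬q ∨ q) ∧ ¬¬q) ∧ ¬s ∧ (p ∨ ¬p)
= ¬¬¬¬¬q ∧ ¬s ∧ (p ∨ ¬p)   [complement / identity]
= ¬¬¬¬¬q ∧ ¬s   [complement / identity]
= ¬¬¬q ∧ ¬s   [double negation]
= ¬q ∧ ¬s   [double negation]

¬q ∧ ¬s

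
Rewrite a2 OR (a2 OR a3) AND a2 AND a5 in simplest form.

a2

a2 OR (a2 OR a3) AND a2 AND a5
= a2 OR a2 AND a5   — absorption
= a2   — absorption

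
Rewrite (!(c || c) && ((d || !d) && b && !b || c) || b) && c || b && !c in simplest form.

(!(c || c) && ((d || !d) && b && !b || c) || b) && c || b && !c
= (!(c || c) && (b && !b || c) || b) && c || b && !c   (complement / identity)
= (!(c || c) && c || b) && c || b && !c   (complement / identity)
= (!c && c || b) && c || b && !c   (idempotence)
= b && c || b && !c   (complement / identity)
= b   (distribution)

b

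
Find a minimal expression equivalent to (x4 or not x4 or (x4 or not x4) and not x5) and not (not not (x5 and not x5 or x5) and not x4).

not x5 or x4

(x4 or not x4 or (x4 or not x4) and not x5) and not (not not (x5 and not x5 or x5) and not x4)
= (x4 or not x4 or (x4 or not x4) and not x5) and (not (x5 and not x5 or x5) or x4)   [De Morgan]
= (x4 or not x4 or (x4 or not x4) and not x5) and (not x5 or x4)   [complement / identity]
= (x4 or not x4) and (not x5 or x4)   [absorption]
= not x5 or x4   [complement / identity]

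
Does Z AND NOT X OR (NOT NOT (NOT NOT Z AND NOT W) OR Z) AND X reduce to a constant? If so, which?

no

Z AND NOT X OR (NOT NOT (NOT NOT Z AND NOT W) OR Z) AND X
= Z AND NOT X OR (NOT NOT Z AND NOT W OR Z) AND X
= Z AND NOT X OR (Z AND NOT W OR Z) AND X
= Z AND NOT X OR Z AND X
= Z
This depends on Z, so it is not a constant.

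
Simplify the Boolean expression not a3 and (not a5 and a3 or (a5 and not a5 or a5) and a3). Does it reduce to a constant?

not a3 and (not a5 and a3 or (a5 and not a5 or a5) and a3)
= not a3 and (not a5 and a3 or a5 and a3)   — complement / identity
= not a3 and a3   — distribution
= False   — complement

False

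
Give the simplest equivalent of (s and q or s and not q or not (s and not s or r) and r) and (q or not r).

s and (q or not r)

(s and q or s and not q or not (s and not s or r) and r) and (q or not r)
= (s and q or s and not q or not r and r) and (q or not r)   (complement / identity)
= (s and q or s and not q) and (q or not r)   (complement / identity)
= s and (q or not r)   (distribution)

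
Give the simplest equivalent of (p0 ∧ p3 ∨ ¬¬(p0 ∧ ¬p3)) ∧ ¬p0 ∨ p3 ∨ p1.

p3 ∨ p1

(p0 ∧ p3 ∨ ¬¬(p0 ∧ ¬p3)) ∧ ¬p0 ∨ p3 ∨ p1
= (p0 ∧ p3 ∨ p0 ∧ ¬p3) ∧ ¬p0 ∨ p3 ∨ p1   [double negation]
= p0 ∧ ¬p0 ∨ p3 ∨ p1   [distribution]
= p3 ∨ p1   [complement / identity]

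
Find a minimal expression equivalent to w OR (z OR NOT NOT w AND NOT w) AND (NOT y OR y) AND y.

w OR z AND y

w OR (z OR NOT NOT w AND NOT w) AND (NOT y OR y) AND y
= w OR (z OR w AND NOT w) AND (NOT y OR y) AND y   (double negation)
= w OR (z OR w AND NOT w) AND y   (complement / identity)
= w OR z AND y   (complement / identity)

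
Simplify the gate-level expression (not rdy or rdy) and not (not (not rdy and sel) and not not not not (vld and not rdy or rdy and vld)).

not rdy and sel or not vld

(not rdy or rdy) and not (not (not rdy and sel) and not not not not (vld and not rdy or rdy and vld))
= (not rdy or rdy) and not (not (not rdy and sel) and not not (vld and not rdy or rdy and vld))
= (not rdy or rdy) and not (not (not rdy and sel) and not not vld)
= not (not (not rdy and sel) and not not vld)
= not rdy and sel or not vld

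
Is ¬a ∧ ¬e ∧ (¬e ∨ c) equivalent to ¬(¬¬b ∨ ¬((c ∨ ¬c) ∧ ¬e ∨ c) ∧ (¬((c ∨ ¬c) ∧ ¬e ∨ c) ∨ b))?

No

E1: ¬a ∧ ¬e ∧ (¬e ∨ c)
    = ¬a ∧ ¬e   (absorption)
E2: ¬(¬¬b ∨ ¬((c ∨ ¬c) ∧ ¬e ∨ c) ∧ (¬((c ∨ ¬c) ∧ ¬e ∨ c) ∨ b))
    = ¬(¬¬b ∨ ¬((c ∨ ¬c) ∧ ¬e ∨ c))   (absorption)
    = ¬(¬¬b ∨ ¬(¬e ∨ c))   (complement / identity)
    = ¬b ∧ (¬e ∨ c)   (De Morgan)
These differ: at a=0, b=1, c=1, e=0, E1 = 1 but E2 = 0.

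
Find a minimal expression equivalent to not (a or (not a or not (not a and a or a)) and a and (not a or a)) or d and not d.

not a

not (a or (not a or not (not a and a or a)) and a and (not a or a)) or d and not d
= not (a or (not a or not (not a and a or a)) and a and (not a or a))   (complement / identity)
= not (a or (not a or not a) and a and (not a or a))   (complement / identity)
= not (a or (not a or not a) and a)   (complement / identity)
= not (a or not a and a)   (idempotence)
= not a   (complement / identity)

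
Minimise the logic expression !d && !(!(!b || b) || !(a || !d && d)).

!d && a

!d && !(!(!b || b) || !(a || !d && d))
= !d && (!b || b) && (a || !d && d)
= !d && (!b || b) && a
= !d && a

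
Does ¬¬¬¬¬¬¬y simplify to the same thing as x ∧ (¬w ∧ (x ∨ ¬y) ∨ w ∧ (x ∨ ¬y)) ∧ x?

E1: ¬¬¬¬¬¬¬y
    = ¬¬¬¬¬y   — double negation
    = ¬¬¬y   — double negation
    = ¬y   — double negation
E2: x ∧ (¬w ∧ (x ∨ ¬y) ∨ w ∧ (x ∨ ¬y)) ∧ x
    = x ∧ (x ∨ ¬y) ∧ x   — distribution
    = x ∧ x   — absorption
    = x   — idempotence
These differ: at w=0, x=0, y=0, E1 = 1 but E2 = 0.

No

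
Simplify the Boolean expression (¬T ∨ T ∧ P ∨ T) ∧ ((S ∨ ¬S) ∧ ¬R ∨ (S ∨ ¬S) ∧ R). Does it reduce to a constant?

True

(¬T ∨ T ∧ P ∨ T) ∧ ((S ∨ ¬S) ∧ ¬R ∨ (S ∨ ¬S) ∧ R)
= (¬T ∨ T) ∧ ((S ∨ ¬S) ∧ ¬R ∨ (S ∨ ¬S) ∧ R)   — absorption
= (¬T ∨ T) ∧ (S ∨ ¬S)   — distribution
= ¬T ∨ T   — complement / identity
= True   — complement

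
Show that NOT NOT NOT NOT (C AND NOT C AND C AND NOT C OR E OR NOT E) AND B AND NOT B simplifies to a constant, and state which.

FALSE

NOT NOT NOT NOT (C AND NOT C AND C AND NOT C OR E OR NOT E) AND B AND NOT B
= NOT NOT (C AND NOT C AND C AND NOT C OR E OR NOT E) AND B AND NOT B   — double negation
= (C AND NOT C AND C AND NOT C OR E OR NOT E) AND B AND NOT B   — double negation
= (C AND NOT C OR E OR NOT E) AND B AND NOT B   — idempotence
= (E OR NOT E) AND B AND NOT B   — complement / identity
= B AND NOT B   — complement / identity
= FALSE   — complement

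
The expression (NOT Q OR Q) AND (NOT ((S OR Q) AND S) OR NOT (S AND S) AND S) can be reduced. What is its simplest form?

(NOT Q OR Q) AND (NOT ((S OR Q) AND S) OR NOT (S AND S) AND S)
= NOT ((S OR Q) AND S) OR NOT (S AND S) AND S
= NOT ((S OR Q) AND S) OR NOT S AND S
= NOT ((S OR Q) AND S)
= NOT S

NOT S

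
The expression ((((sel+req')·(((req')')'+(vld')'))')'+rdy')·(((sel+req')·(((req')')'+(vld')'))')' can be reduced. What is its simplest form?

((((sel+req')·(((req')')'+(vld')'))')'+rdy')·(((sel+req')·(((req')')'+(vld')'))')'
= (((sel+req')·(((req')')'+(vld')'))')'   — absorption
= (((sel+req')·(req'+(vld')'))')'   — double negation
= (sel+req')·(req'+(vld')')   — double negation
= (sel+req')·(req'+vld)   — double negation
= sel·vld+req'   — distribution

sel·vld+req'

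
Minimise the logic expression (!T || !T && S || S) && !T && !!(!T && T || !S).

(!T || !T && S || S) && !T && !!(!T && T || !S)
= (!T || S) && !T && !!(!T && T || !S)   (absorption)
= !T && !!(!T && T || !S)   (absorption)
= !T && !!!S   (complement / identity)
= !T && !S   (double negation)

!T && !S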